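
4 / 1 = 4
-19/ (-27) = 19/ 27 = 0.70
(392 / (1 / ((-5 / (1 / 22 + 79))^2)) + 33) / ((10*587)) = 104539193 / 17751590270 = 0.01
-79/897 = -0.09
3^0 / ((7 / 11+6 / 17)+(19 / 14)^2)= 36652 / 103767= 0.35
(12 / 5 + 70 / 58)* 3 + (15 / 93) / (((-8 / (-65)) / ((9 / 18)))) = 825349 / 71920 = 11.48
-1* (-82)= 82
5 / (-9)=-5 / 9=-0.56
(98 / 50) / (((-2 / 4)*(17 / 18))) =-1764 / 425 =-4.15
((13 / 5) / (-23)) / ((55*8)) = -13 / 50600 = -0.00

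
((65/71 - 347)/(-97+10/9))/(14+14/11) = 202719/857822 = 0.24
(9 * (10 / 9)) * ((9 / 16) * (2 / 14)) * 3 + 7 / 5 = 3.81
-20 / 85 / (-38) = 2 / 323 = 0.01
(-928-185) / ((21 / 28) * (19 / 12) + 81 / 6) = -17808 / 235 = -75.78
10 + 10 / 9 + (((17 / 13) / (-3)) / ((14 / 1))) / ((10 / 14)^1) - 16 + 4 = -1091 / 1170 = -0.93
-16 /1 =-16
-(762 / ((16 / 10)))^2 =-226814.06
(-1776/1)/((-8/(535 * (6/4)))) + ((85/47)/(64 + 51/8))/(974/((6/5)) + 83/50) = 575122739452545/3228215539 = 178155.00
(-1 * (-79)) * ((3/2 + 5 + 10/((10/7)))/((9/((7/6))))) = 553/4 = 138.25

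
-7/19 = -0.37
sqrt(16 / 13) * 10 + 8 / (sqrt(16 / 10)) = 17.42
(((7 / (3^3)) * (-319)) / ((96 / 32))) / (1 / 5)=-11165 / 81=-137.84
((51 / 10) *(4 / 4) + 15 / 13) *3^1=18.76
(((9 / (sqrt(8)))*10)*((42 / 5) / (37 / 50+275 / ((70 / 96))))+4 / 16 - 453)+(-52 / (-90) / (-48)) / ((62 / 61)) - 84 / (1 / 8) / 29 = -924188177 / 1941840+66150*sqrt(2) / 132259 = -475.23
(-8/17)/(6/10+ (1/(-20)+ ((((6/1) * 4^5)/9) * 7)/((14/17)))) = -480/5919281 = -0.00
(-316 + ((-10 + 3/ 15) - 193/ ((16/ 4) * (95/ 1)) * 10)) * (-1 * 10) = 62867/ 19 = 3308.79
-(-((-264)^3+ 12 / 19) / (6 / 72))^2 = -17599212104338854144 / 361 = -48751280067420648.60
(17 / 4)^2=289 / 16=18.06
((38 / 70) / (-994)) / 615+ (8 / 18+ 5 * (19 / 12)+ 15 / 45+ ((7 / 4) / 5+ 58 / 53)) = 34491533569 / 3401940150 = 10.14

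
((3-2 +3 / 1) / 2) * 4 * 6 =48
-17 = -17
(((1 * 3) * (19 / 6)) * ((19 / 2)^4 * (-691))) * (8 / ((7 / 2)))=-1710984409 / 14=-122213172.07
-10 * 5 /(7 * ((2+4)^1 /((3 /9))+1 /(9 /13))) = -0.37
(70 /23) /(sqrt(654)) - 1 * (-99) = 35 * sqrt(654) /7521 + 99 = 99.12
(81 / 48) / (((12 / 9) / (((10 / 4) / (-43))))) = -405 / 5504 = -0.07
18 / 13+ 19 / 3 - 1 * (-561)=568.72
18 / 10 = 9 / 5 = 1.80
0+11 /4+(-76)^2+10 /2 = 23135 /4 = 5783.75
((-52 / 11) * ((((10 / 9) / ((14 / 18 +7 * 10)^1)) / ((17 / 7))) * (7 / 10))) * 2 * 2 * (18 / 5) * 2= -576 / 935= -0.62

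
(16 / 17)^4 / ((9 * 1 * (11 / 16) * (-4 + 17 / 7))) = -7340032 / 90954369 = -0.08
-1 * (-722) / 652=361 / 326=1.11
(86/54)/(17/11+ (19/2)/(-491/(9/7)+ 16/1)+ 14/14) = 3115178/4928229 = 0.63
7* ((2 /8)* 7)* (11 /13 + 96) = 61691 /52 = 1186.37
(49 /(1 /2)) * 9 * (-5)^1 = -4410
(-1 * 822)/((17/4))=-193.41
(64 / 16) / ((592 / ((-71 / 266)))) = -71 / 39368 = -0.00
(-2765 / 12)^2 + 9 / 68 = 129969149 / 2448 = 53091.97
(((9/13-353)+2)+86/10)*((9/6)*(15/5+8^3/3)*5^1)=-11571931/26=-445074.27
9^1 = 9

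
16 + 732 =748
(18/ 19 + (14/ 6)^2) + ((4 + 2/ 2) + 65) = 13063/ 171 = 76.39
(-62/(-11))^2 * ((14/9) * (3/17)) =53816/6171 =8.72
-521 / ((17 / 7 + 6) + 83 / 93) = -339171 / 6068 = -55.90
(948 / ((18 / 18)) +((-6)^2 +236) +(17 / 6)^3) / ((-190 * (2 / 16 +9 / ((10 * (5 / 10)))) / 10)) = -122015 / 3591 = -33.98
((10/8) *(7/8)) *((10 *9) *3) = 4725/16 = 295.31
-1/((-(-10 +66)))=1/56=0.02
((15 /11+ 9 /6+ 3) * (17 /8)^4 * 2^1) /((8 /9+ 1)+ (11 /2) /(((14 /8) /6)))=678775167 /58888192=11.53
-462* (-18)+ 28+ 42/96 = 133511/16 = 8344.44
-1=-1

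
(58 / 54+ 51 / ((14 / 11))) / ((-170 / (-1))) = 15553 / 64260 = 0.24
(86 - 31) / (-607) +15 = 9050 / 607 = 14.91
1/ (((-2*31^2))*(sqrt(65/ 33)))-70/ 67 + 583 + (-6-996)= -28143/ 67-sqrt(2145)/ 124930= -420.05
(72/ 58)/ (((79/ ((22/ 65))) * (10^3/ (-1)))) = -99/ 18614375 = -0.00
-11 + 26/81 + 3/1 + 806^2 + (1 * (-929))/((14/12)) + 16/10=1839443356/2835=648833.64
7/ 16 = 0.44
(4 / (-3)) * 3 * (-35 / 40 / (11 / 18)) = 63 / 11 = 5.73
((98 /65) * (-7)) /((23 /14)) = -9604 /1495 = -6.42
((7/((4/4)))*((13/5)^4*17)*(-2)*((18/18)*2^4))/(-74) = 54380144/23125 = 2351.57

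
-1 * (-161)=161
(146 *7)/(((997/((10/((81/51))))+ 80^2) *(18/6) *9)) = 173740/30102813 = 0.01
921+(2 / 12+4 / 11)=60821 / 66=921.53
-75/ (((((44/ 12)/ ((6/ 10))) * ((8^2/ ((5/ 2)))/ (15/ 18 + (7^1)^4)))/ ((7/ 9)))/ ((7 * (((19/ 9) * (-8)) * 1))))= 335416025/ 3168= 105876.27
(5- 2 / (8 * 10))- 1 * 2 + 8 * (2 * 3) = 2039 / 40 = 50.98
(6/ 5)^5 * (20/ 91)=0.55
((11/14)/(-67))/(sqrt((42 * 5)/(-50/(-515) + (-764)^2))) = -11 * sqrt(325102674435)/10144470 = -0.62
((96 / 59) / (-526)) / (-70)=24 / 543095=0.00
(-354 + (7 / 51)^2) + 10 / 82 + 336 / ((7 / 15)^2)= 887571500 / 746487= 1189.00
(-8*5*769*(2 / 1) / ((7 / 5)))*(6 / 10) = -184560 / 7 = -26365.71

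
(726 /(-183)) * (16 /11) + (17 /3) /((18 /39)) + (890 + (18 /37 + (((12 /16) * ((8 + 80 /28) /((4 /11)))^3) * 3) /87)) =1281294785417 /808213644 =1585.34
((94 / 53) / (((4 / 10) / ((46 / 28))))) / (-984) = -0.01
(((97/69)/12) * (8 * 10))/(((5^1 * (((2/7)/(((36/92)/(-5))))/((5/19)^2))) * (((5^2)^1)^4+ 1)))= -3395/37298728297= -0.00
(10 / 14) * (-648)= -3240 / 7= -462.86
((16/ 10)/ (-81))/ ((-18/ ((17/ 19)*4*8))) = 2176/ 69255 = 0.03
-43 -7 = -50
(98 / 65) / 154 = 7 / 715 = 0.01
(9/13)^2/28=81/4732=0.02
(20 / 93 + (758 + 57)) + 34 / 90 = 1137752 / 1395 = 815.59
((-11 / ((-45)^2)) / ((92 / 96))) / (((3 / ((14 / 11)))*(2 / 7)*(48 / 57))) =-931 / 93150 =-0.01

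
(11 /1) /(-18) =-11 /18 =-0.61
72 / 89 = 0.81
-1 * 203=-203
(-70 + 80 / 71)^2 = 23912100 / 5041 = 4743.52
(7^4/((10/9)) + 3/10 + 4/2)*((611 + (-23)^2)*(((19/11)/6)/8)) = 976144/11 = 88740.36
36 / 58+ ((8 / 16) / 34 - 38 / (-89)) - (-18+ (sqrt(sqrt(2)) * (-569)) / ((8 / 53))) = 3345597 / 175508+ 30157 * 2^(1 / 4) / 8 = 4501.93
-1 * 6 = -6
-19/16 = -1.19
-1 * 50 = -50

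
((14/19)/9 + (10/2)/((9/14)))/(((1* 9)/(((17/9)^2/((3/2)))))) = 258944/124659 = 2.08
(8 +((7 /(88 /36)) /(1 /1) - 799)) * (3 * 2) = -52017 /11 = -4728.82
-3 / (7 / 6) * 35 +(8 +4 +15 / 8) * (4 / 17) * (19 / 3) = -2357 / 34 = -69.32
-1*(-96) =96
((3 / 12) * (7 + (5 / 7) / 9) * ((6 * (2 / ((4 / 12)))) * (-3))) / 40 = -669 / 140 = -4.78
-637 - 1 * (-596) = -41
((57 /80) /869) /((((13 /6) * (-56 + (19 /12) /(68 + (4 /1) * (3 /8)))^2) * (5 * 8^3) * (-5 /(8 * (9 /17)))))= -267615171 /6697099618752400000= -0.00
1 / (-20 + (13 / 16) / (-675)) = -10800 / 216013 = -0.05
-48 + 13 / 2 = -83 / 2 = -41.50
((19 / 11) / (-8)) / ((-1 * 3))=19 / 264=0.07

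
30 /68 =15 /34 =0.44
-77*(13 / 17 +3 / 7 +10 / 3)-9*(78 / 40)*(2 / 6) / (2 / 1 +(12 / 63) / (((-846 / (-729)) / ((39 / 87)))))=-351.37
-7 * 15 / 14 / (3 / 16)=-40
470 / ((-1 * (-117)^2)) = -470 / 13689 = -0.03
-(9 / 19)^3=-0.11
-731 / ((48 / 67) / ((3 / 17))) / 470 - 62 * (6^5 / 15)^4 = -4209005706407673533 / 940000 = -4477665645114.55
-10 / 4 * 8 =-20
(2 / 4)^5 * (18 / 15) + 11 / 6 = 449 / 240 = 1.87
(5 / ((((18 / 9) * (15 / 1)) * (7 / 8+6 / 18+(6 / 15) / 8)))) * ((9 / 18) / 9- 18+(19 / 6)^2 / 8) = -24035 / 10872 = -2.21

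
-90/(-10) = 9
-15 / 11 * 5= -75 / 11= -6.82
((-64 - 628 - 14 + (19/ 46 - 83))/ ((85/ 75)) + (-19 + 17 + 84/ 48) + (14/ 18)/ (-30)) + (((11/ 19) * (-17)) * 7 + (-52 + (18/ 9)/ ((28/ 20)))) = -22902080657/ 28081620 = -815.55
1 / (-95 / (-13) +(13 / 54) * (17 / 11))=7722 / 59303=0.13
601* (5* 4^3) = 192320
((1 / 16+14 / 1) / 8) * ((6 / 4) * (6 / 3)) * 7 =4725 / 128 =36.91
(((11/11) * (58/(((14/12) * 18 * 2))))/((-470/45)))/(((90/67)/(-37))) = 71891/19740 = 3.64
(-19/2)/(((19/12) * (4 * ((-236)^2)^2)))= -3/6204088832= -0.00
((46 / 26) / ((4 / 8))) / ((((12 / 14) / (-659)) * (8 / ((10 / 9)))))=-530495 / 1404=-377.85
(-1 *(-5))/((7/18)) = 90/7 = 12.86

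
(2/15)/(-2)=-1/15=-0.07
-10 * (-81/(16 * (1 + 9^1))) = 81/16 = 5.06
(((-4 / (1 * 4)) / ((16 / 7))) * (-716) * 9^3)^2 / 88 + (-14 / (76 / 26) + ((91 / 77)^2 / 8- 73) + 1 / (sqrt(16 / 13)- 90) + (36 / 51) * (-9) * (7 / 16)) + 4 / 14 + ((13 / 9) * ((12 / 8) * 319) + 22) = 1638606034749034008829 / 2765155392384- sqrt(13) / 26321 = 592590940.55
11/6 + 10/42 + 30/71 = 2.49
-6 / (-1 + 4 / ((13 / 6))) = -78 / 11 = -7.09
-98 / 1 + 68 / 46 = -2220 / 23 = -96.52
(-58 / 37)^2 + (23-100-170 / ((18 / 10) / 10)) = -1018.99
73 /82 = 0.89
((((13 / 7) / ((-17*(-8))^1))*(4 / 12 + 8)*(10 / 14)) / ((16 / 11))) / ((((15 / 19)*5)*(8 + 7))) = 2717 / 2878848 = 0.00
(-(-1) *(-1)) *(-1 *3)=3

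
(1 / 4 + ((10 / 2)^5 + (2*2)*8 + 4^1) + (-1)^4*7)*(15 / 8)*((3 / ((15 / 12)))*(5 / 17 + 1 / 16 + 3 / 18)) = 7460.53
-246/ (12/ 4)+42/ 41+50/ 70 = -23035/ 287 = -80.26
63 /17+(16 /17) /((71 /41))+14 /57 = 309251 /68799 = 4.49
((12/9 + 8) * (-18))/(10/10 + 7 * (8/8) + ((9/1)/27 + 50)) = -2.88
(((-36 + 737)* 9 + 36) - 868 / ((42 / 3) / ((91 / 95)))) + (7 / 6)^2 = 21501443 / 3420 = 6286.97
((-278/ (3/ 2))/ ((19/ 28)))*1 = -15568/ 57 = -273.12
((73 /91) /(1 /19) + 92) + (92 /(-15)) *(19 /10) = 652391 /6825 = 95.59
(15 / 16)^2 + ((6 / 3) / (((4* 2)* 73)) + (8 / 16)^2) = 21161 / 18688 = 1.13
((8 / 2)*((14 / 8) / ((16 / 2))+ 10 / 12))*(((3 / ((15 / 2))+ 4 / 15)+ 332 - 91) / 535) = 14645 / 7704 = 1.90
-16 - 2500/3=-2548/3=-849.33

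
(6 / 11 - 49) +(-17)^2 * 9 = 28078 / 11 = 2552.55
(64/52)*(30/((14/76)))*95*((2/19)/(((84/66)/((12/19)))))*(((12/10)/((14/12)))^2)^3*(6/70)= 165505114570752/1639365284375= 100.96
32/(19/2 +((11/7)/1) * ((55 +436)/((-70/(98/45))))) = -14400/6527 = -2.21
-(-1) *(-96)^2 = 9216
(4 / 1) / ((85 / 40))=32 / 17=1.88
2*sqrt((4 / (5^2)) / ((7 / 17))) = 1.25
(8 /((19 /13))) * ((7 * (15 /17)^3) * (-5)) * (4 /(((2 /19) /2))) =-49140000 /4913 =-10002.04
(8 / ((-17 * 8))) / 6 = -1 / 102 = -0.01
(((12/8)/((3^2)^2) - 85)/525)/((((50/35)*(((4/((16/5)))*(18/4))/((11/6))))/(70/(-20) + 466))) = -1867723/109350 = -17.08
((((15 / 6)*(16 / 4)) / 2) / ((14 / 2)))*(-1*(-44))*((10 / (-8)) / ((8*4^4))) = -275 / 14336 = -0.02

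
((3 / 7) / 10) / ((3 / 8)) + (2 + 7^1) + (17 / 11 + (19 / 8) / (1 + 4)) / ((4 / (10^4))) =3896393 / 770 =5060.25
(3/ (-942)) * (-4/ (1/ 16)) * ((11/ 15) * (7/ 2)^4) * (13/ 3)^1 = 686686/ 7065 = 97.20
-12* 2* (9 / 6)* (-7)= 252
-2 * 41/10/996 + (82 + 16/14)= 2898073/34860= 83.13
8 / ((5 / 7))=11.20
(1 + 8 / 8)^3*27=216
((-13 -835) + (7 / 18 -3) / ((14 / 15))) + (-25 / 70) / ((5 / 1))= -71473 / 84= -850.87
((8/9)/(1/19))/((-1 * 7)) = -152/63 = -2.41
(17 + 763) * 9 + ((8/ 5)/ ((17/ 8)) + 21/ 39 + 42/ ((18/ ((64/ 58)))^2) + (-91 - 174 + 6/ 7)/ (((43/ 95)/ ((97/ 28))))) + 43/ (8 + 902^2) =416779240598445626/ 83359330387515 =4999.79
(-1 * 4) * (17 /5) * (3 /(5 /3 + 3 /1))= -306 /35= -8.74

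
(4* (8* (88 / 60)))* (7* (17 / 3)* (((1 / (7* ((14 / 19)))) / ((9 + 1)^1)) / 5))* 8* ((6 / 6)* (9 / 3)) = 454784 / 2625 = 173.25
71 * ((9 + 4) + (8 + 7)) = 1988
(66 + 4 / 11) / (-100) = -73 / 110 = -0.66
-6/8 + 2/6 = -5/12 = -0.42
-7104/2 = -3552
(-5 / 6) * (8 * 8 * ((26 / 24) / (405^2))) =-104 / 295245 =-0.00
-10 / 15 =-2 / 3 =-0.67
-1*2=-2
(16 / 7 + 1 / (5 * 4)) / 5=327 / 700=0.47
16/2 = 8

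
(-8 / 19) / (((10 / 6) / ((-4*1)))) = 96 / 95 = 1.01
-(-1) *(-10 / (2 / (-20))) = 100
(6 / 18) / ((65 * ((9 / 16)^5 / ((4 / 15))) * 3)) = 4194304 / 518154975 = 0.01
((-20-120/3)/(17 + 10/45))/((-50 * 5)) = 0.01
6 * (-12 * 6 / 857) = -432 / 857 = -0.50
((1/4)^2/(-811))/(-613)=0.00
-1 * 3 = -3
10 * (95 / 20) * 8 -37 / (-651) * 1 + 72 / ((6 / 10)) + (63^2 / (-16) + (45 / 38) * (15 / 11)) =552092957 / 2176944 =253.61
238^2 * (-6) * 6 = -2039184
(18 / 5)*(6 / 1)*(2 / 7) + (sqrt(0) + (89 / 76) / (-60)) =196369 / 31920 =6.15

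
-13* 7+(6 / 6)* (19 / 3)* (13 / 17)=-4394 / 51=-86.16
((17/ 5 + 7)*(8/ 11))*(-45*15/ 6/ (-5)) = 1872/ 11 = 170.18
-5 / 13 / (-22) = 5 / 286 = 0.02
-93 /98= -0.95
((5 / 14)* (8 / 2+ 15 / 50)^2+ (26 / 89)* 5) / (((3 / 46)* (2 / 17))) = 26191917 / 24920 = 1051.04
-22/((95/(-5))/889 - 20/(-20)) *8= -179.84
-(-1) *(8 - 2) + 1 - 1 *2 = 5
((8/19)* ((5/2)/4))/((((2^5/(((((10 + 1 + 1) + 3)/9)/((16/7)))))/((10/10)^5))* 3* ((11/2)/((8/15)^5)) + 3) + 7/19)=4480/285734219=0.00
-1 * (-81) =81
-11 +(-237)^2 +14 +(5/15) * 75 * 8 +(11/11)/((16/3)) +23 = 902323/16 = 56395.19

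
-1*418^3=-73034632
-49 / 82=-0.60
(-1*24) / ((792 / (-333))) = 111 / 11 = 10.09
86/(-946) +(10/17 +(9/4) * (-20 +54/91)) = -1469163/34034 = -43.17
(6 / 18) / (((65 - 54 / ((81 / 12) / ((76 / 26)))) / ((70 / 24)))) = 455 / 19476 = 0.02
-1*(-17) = 17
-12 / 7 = -1.71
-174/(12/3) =-87/2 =-43.50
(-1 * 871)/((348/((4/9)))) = -871/783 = -1.11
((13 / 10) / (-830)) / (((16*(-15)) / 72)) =39 / 83000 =0.00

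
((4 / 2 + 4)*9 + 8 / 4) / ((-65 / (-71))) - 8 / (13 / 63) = 112 / 5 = 22.40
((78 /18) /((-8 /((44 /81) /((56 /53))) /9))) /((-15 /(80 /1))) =7579 /567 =13.37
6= 6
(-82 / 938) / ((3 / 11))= -451 / 1407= -0.32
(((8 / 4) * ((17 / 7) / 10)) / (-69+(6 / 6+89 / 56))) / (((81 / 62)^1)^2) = -522784 / 122001795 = -0.00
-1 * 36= -36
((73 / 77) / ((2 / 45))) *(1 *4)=85.32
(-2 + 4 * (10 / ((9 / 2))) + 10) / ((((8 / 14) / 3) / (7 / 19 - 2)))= -434 / 3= -144.67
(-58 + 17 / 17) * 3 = -171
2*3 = 6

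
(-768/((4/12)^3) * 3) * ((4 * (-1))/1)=248832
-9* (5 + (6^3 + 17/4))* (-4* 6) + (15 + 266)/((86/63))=4201947/86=48859.85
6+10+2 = 18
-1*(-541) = 541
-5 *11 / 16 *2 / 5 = -11 / 8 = -1.38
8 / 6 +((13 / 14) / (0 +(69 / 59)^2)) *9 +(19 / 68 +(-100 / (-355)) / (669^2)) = 61796334135841 / 8001533153124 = 7.72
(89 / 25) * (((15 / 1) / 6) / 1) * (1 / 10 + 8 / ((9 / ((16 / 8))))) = 15041 / 900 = 16.71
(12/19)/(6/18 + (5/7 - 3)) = -252/779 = -0.32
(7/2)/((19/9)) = 1.66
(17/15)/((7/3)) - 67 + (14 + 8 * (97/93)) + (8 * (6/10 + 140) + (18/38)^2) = 1080.85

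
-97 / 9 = -10.78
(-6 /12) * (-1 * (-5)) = -5 /2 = -2.50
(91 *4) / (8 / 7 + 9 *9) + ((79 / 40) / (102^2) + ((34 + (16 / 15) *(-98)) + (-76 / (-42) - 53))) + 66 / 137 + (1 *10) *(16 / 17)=-4929197351581 / 45896205600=-107.40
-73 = -73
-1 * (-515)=515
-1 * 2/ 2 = -1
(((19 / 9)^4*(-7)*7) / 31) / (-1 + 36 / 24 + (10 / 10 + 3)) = -12771458 / 1830519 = -6.98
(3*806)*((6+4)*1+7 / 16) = 201903 / 8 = 25237.88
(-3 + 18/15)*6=-54/5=-10.80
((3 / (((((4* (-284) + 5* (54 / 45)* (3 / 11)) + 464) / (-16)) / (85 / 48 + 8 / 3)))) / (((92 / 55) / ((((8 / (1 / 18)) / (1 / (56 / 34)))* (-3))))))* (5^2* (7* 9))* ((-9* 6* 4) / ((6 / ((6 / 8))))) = 2761911999000 / 480539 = 5747529.33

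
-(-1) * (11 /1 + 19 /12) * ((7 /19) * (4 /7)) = 151 /57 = 2.65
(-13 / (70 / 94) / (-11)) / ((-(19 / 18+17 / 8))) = -43992 / 88165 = -0.50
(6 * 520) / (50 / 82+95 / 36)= 960.40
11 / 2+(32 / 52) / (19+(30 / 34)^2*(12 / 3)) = 918537 / 166166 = 5.53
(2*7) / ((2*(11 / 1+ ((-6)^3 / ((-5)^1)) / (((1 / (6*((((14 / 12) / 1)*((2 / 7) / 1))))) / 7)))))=35 / 3079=0.01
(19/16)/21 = 19/336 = 0.06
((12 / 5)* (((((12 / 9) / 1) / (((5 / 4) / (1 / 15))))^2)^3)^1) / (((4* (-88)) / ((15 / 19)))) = -2097152 / 3012998291015625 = -0.00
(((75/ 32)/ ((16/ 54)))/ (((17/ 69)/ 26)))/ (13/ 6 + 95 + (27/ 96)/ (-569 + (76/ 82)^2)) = 5204302842375/ 605785777364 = 8.59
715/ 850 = 143/ 170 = 0.84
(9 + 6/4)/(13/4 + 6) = 42/37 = 1.14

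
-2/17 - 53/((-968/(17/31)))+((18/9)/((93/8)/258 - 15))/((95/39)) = -71067199349/498634983880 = -0.14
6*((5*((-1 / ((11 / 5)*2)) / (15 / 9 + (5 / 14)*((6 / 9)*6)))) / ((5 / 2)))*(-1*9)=1134 / 143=7.93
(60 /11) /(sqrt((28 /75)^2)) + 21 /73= 83742 /5621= 14.90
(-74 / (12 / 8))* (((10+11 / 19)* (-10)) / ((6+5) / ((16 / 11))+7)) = 1586560 / 4427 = 358.38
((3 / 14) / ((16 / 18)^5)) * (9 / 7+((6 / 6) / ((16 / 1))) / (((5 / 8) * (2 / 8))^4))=82262992419 / 2007040000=40.99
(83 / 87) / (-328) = -83 / 28536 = -0.00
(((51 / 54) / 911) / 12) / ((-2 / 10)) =-85 / 196776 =-0.00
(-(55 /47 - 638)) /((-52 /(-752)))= 119724 /13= 9209.54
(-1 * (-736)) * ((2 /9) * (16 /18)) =11776 /81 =145.38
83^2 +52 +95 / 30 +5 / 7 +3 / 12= 583391 / 84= 6945.13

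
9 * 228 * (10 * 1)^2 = 205200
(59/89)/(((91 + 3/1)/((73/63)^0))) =59/8366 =0.01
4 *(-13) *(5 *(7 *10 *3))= -54600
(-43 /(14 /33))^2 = 2013561 /196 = 10273.27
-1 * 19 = -19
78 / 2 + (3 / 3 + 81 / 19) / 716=132664 / 3401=39.01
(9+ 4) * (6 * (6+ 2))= 624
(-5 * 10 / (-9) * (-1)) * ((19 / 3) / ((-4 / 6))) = 475 / 9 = 52.78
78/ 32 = 39/ 16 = 2.44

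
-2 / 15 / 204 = -1 / 1530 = -0.00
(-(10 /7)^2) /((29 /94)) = -9400 /1421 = -6.62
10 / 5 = 2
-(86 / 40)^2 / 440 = -1849 / 176000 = -0.01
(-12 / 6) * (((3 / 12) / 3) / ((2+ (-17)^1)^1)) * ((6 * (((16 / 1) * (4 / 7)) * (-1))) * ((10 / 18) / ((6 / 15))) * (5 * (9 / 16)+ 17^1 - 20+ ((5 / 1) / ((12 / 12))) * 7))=-5570 / 189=-29.47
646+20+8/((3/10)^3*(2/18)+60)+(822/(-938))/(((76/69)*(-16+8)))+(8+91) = 13093114064917/17109975456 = 765.23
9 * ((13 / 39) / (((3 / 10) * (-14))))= -5 / 7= -0.71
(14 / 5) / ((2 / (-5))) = -7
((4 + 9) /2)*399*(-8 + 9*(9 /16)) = -243789 /32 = -7618.41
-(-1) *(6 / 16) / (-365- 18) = -3 / 3064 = -0.00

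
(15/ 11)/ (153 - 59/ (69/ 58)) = 207/ 15697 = 0.01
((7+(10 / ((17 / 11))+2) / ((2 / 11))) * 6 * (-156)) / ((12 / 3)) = -213174 / 17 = -12539.65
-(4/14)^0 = -1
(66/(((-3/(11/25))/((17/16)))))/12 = -2057/2400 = -0.86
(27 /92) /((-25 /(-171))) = 4617 /2300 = 2.01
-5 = -5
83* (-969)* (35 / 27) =-938315 / 9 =-104257.22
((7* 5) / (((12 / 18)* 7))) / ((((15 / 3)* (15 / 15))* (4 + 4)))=3 / 16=0.19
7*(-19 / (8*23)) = -133 / 184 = -0.72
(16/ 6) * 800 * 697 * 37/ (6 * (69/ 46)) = 165049600/ 27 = 6112948.15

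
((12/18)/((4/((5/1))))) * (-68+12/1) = -140/3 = -46.67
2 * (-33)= -66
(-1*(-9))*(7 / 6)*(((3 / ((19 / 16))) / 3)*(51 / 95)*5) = 8568 / 361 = 23.73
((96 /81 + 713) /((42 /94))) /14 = 906301 /7938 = 114.17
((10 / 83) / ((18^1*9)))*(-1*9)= -5 / 747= -0.01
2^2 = 4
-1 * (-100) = 100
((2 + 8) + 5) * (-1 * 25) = -375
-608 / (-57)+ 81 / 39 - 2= 419 / 39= 10.74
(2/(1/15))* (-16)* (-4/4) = 480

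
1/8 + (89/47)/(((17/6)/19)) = 81967/6392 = 12.82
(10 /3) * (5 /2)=25 /3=8.33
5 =5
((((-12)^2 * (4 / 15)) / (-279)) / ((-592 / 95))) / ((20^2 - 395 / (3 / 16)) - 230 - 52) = -2 / 180079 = -0.00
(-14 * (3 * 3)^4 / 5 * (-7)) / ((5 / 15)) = 1928934 / 5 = 385786.80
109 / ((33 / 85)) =9265 / 33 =280.76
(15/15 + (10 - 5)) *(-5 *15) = -450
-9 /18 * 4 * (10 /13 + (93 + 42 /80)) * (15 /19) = -147099 /988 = -148.89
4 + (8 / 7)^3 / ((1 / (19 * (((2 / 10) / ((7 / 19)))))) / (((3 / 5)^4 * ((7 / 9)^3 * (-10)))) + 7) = 7146252 / 1694147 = 4.22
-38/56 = -19/28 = -0.68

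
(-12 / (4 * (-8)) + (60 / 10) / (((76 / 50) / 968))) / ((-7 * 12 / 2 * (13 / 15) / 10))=-14521425 / 13832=-1049.84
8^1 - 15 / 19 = 137 / 19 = 7.21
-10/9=-1.11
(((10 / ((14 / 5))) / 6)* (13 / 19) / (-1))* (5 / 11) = -1625 / 8778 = -0.19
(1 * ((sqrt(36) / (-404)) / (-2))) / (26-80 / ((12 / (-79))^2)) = -27 / 12512284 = -0.00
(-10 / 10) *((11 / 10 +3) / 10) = -41 / 100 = -0.41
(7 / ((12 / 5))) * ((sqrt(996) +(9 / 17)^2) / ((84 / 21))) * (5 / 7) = 675 / 4624 +25 * sqrt(249) / 24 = 16.58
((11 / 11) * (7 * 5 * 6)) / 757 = 210 / 757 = 0.28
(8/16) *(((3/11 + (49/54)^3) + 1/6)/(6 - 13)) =-2055215/24249456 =-0.08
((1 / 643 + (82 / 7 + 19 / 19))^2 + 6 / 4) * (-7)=-6612238515 / 5788286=-1142.35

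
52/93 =0.56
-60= -60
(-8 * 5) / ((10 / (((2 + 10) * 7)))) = -336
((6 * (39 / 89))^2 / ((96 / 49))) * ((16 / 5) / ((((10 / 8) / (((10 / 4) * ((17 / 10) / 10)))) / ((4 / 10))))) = 1.54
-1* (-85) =85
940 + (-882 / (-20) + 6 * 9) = 10381 / 10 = 1038.10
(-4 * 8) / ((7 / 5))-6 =-202 / 7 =-28.86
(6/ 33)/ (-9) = -2/ 99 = -0.02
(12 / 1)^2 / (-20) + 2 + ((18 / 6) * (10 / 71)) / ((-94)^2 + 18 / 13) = -106038803 / 20392265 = -5.20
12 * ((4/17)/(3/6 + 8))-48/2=-6840/289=-23.67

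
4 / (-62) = -2 / 31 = -0.06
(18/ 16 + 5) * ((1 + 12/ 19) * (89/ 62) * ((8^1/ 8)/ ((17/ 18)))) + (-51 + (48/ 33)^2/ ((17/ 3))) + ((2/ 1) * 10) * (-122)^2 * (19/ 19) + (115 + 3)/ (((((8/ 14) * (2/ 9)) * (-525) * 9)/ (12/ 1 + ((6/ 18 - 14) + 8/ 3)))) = 6979700852281/ 23449800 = 297644.37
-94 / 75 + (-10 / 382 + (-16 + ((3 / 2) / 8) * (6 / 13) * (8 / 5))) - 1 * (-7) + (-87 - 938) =-192769142 / 186225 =-1035.14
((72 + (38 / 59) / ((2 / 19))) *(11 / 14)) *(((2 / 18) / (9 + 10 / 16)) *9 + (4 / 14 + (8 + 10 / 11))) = 1650022 / 2891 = 570.74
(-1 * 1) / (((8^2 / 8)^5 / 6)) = -3 / 16384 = -0.00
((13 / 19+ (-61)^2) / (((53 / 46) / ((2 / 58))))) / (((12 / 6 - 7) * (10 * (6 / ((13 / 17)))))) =-10571444 / 37233825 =-0.28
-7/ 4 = -1.75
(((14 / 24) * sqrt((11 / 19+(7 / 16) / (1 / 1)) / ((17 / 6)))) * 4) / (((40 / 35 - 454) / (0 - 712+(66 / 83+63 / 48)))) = 46194113 * sqrt(66538) / 5439009920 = 2.19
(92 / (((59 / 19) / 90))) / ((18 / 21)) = 183540 / 59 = 3110.85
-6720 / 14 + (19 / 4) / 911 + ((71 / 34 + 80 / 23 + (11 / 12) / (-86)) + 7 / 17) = -10250124917 / 21623496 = -474.03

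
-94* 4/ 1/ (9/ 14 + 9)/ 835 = -5264/ 112725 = -0.05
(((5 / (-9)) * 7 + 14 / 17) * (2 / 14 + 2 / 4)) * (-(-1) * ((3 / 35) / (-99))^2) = -67 / 45356850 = -0.00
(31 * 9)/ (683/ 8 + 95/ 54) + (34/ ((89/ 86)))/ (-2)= -22152806/ 1675069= -13.23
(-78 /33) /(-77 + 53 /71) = 923 /29777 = 0.03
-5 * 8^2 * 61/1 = -19520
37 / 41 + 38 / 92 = 2481 / 1886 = 1.32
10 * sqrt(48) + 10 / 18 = 5 / 9 + 40 * sqrt(3) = 69.84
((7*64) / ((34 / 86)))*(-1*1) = -19264 / 17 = -1133.18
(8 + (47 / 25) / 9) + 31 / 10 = 5089 / 450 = 11.31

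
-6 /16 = -3 /8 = -0.38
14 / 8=7 / 4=1.75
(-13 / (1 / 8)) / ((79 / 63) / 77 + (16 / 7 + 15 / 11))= -252252 / 8891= -28.37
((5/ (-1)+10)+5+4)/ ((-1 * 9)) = -14/ 9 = -1.56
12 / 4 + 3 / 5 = 18 / 5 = 3.60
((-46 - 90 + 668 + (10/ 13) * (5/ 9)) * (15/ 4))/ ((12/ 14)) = 1090145/ 468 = 2329.37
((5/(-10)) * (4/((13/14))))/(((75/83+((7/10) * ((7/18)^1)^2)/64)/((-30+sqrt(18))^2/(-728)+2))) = -4629726720/2633099261- 1548979200 * sqrt(2)/2633099261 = -2.59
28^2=784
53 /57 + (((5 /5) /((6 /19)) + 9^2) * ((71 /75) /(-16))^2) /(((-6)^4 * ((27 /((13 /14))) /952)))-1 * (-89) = 25831272731059 /287214336000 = 89.94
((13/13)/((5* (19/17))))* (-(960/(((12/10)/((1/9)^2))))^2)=-2176000/124659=-17.46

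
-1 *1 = -1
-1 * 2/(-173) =2/173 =0.01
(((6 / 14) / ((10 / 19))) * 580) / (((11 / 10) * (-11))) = -33060 / 847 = -39.03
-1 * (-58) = 58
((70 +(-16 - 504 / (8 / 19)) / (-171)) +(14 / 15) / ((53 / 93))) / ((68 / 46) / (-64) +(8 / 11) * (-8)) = -28884172064 / 2142991665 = -13.48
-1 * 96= -96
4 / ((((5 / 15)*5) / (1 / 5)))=12 / 25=0.48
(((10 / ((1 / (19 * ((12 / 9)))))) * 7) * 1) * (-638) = -3394160 / 3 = -1131386.67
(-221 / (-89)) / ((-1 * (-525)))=221 / 46725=0.00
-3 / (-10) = 3 / 10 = 0.30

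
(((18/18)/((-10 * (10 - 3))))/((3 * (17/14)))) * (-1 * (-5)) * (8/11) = -8/561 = -0.01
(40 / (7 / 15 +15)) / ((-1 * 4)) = -75 / 116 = -0.65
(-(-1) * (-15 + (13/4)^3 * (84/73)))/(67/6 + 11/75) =2146275/991048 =2.17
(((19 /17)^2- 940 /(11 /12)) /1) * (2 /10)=-3255949 /15895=-204.84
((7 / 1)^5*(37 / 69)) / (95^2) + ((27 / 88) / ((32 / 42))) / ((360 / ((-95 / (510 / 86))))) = 0.98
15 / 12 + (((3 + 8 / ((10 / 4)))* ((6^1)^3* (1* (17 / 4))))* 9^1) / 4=256147 / 20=12807.35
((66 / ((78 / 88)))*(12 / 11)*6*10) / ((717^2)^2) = 7040 / 381748610997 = 0.00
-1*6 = -6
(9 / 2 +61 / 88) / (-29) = -457 / 2552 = -0.18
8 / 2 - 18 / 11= 26 / 11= 2.36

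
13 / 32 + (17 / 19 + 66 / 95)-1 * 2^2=-6093 / 3040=-2.00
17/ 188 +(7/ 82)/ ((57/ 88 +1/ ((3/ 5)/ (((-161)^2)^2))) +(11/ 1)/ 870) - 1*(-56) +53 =12015207356536895297/ 110139888976905644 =109.09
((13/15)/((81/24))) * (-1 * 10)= -208/81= -2.57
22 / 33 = 2 / 3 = 0.67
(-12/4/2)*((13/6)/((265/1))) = -13/1060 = -0.01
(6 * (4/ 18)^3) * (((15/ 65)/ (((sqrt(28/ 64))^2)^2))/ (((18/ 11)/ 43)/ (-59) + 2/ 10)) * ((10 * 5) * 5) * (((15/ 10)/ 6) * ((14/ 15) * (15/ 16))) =4465120000/ 205039107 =21.78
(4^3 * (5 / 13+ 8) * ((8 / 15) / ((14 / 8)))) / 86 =111616 / 58695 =1.90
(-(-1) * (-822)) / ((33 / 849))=-232626 / 11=-21147.82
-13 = -13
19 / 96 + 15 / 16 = 109 / 96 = 1.14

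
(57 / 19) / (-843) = -1 / 281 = -0.00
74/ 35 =2.11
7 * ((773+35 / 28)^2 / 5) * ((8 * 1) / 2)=67139863 / 20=3356993.15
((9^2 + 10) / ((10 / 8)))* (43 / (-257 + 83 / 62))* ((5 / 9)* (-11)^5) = 1291634344 / 1179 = 1095533.79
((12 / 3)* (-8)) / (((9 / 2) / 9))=-64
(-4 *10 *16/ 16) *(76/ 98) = -1520/ 49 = -31.02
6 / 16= 3 / 8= 0.38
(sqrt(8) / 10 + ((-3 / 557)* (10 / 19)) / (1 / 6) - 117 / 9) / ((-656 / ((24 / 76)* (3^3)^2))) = 301278933 / 65953256 - 2187* sqrt(2) / 31160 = 4.47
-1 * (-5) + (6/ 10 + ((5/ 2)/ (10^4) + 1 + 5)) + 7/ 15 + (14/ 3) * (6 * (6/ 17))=4477651/ 204000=21.95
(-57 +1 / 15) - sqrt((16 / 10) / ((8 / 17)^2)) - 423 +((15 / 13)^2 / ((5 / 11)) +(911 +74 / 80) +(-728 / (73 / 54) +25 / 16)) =-302120459 / 2960880 - 17 * sqrt(10) / 20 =-104.73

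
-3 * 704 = -2112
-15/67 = -0.22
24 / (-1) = -24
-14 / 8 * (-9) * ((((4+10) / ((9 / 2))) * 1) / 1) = 49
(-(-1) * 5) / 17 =5 / 17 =0.29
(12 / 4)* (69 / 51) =69 / 17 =4.06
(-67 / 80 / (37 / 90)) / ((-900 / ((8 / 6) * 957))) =21373 / 7400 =2.89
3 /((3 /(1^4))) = 1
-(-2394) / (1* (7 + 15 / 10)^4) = 38304 / 83521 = 0.46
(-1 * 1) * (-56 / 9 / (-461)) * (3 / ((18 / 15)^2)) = -350 / 12447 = -0.03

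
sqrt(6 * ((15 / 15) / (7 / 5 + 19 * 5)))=sqrt(3615) / 241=0.25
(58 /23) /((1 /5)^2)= 1450 /23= 63.04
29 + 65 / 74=2211 / 74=29.88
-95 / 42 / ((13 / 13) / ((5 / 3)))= -475 / 126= -3.77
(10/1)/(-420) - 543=-22807/42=-543.02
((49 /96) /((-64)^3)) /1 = -49 /25165824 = -0.00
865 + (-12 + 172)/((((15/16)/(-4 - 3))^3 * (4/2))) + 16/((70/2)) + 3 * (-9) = -32463.54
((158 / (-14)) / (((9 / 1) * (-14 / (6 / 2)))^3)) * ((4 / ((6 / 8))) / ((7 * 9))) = 158 / 12252303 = 0.00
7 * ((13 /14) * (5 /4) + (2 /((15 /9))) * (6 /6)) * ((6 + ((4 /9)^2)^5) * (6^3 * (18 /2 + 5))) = 193609920603428 /645700815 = 299844.63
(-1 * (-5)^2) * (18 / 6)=-75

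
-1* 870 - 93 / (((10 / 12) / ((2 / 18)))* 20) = -43531 / 50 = -870.62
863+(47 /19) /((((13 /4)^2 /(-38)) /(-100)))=296247 /169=1752.94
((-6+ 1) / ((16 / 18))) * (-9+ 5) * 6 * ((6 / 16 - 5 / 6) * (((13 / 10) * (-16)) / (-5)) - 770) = -521037 / 5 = -104207.40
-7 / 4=-1.75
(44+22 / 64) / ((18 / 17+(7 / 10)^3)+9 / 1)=3015375 / 707324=4.26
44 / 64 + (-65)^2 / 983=78413 / 15728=4.99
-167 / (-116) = 167 / 116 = 1.44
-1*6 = -6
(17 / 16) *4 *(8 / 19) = 34 / 19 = 1.79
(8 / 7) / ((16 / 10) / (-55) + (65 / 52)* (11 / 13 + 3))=57200 / 239169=0.24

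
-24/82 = -12/41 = -0.29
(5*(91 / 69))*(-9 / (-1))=1365 / 23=59.35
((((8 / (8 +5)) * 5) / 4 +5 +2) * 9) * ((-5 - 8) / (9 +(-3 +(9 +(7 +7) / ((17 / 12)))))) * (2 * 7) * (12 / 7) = -41208 / 47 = -876.77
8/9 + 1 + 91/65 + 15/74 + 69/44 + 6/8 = 106406/18315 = 5.81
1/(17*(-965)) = -1/16405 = -0.00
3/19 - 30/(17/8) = -4509/323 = -13.96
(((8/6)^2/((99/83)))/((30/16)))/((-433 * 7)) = -10624/40509315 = -0.00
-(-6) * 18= 108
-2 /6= -1 /3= -0.33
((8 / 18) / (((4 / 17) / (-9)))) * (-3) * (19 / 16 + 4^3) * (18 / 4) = 14960.53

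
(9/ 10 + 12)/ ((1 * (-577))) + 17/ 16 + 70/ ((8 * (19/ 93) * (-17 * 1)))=-22054501/ 14909680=-1.48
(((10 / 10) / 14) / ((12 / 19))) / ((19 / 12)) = 1 / 14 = 0.07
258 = 258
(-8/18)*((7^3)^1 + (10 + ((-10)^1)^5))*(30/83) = 3985880/249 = 16007.55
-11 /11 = -1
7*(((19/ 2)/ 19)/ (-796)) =-0.00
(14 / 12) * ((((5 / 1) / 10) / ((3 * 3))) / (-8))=-7 / 864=-0.01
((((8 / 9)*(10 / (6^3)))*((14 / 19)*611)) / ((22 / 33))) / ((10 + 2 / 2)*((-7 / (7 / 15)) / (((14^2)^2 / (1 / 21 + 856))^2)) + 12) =3092855398330880 / 1326370429118457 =2.33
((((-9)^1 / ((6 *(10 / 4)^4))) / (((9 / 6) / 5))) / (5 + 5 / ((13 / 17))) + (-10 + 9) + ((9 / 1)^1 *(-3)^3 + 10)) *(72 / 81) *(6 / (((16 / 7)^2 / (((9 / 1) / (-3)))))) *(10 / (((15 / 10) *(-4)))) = -53749423 / 45000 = -1194.43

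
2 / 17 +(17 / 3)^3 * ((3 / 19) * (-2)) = -166700 / 2907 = -57.34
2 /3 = 0.67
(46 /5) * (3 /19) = 138 /95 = 1.45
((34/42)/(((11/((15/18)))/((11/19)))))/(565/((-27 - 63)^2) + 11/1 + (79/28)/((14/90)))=26775/22025674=0.00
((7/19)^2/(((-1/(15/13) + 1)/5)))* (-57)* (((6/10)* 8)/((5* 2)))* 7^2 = -6823.89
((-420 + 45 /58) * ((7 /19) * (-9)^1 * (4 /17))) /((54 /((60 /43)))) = 3404100 /402781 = 8.45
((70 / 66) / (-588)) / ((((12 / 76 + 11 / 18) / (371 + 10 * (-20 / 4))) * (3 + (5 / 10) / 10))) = -304950 / 1235311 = -0.25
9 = 9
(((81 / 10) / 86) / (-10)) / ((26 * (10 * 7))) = -81 / 15652000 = -0.00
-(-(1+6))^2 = -49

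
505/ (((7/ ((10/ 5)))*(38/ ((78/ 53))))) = 39390/ 7049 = 5.59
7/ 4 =1.75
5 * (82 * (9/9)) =410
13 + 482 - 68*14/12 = 1247/3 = 415.67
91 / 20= 4.55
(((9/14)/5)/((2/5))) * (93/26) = 837/728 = 1.15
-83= -83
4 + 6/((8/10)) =23/2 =11.50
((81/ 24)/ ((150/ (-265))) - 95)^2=65237929/ 6400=10193.43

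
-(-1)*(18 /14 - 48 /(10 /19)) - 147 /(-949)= -2981358 /33215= -89.76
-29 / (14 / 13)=-26.93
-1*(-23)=23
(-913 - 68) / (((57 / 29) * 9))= -55.46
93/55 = 1.69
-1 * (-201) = 201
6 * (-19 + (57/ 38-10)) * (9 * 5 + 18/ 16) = -60885/ 8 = -7610.62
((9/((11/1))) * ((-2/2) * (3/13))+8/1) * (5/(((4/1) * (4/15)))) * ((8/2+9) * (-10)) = -418875/88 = -4759.94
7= 7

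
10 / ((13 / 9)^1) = 90 / 13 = 6.92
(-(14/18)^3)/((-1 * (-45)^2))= 343/1476225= 0.00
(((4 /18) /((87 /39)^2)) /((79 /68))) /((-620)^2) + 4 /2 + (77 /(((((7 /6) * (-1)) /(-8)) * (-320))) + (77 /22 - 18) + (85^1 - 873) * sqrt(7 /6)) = -394 * sqrt(42) /3 - 813102733319 /57463091100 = -865.29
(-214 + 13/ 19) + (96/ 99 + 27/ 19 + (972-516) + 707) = 596951/ 627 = 952.07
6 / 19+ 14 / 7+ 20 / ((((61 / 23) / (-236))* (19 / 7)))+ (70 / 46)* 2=-17335298 / 26657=-650.31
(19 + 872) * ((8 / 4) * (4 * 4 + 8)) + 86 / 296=6329707 / 148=42768.29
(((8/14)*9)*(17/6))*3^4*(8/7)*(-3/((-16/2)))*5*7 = 123930/7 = 17704.29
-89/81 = -1.10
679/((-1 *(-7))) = 97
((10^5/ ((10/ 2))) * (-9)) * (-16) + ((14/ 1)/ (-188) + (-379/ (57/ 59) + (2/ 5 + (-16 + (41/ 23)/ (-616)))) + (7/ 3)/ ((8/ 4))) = 182163410817583/ 63260120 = 2879593.19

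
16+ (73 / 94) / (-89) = 133783 / 8366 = 15.99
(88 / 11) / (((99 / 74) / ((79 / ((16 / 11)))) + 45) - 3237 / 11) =-128612 / 4007037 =-0.03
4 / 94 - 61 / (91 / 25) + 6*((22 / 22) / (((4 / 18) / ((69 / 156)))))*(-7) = -1716135 / 17108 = -100.31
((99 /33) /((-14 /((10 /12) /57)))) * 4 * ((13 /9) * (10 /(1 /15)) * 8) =-26000 /1197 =-21.72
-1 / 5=-0.20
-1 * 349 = -349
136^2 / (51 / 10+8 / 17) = 3144320 / 947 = 3320.30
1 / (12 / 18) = 3 / 2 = 1.50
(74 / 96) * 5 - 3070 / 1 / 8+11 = -17707 / 48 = -368.90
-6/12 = -1/2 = -0.50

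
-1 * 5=-5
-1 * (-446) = 446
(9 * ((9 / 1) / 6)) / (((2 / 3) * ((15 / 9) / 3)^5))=4782969 / 12500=382.64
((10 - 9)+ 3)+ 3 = 7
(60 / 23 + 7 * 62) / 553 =10042 / 12719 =0.79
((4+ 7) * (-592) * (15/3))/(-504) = 64.60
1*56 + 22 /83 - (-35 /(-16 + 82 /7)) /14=55459 /996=55.68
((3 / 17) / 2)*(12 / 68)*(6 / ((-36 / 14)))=-21 / 578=-0.04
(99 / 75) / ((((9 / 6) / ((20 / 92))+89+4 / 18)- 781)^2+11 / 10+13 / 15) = 0.00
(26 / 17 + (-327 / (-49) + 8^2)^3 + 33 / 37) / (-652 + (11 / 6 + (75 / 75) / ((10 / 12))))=-783668433875700 / 1440729771649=-543.94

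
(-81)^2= 6561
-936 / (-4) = 234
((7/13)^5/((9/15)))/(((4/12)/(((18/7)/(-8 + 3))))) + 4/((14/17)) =12321436/2599051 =4.74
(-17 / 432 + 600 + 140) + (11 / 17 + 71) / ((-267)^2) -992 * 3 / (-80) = 226044554539 / 290859120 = 777.16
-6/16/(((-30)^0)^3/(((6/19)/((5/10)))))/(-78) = 3/988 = 0.00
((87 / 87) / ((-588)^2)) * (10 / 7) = 5 / 1210104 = 0.00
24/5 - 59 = -271/5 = -54.20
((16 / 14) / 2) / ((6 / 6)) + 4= 32 / 7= 4.57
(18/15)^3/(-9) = -24/125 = -0.19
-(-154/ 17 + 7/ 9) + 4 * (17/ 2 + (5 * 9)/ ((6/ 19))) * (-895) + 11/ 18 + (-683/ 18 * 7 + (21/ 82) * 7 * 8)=-3392578774/ 6273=-540822.38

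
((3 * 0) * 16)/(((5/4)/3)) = 0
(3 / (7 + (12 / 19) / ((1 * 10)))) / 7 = 285 / 4697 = 0.06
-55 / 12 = -4.58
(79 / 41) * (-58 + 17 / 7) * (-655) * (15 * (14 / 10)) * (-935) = -56461298025 / 41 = -1377104829.88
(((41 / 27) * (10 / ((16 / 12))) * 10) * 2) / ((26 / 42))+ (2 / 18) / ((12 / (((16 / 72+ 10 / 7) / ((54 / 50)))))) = 219692600 / 597051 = 367.96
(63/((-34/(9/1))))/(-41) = 567/1394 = 0.41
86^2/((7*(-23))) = -7396/161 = -45.94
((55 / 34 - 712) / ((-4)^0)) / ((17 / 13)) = -313989 / 578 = -543.23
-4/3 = -1.33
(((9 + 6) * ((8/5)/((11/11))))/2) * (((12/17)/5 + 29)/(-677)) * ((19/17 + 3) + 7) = -5617836/978265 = -5.74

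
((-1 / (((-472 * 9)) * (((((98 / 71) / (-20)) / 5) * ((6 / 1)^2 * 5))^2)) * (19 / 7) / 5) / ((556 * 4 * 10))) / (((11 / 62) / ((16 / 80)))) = 2969149 / 2829548815188480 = 0.00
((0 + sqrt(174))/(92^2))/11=sqrt(174)/93104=0.00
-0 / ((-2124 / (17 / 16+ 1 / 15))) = 0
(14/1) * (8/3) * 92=10304/3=3434.67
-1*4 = -4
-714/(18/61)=-7259/3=-2419.67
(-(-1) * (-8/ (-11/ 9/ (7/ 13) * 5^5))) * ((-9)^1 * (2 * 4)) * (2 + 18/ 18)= -0.24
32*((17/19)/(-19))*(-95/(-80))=-34/19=-1.79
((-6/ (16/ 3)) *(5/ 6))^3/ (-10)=675/ 8192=0.08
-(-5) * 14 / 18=35 / 9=3.89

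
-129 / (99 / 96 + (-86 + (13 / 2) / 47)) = 194016 / 127585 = 1.52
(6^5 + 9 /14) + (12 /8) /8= 871005 /112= 7776.83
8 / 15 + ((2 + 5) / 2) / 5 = 37 / 30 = 1.23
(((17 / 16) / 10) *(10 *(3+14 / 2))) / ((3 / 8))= 85 / 3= 28.33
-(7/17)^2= -49/289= -0.17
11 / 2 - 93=-175 / 2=-87.50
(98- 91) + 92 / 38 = 179 / 19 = 9.42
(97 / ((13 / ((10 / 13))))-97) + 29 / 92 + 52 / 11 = -14745669 / 171028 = -86.22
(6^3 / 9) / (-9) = -8 / 3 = -2.67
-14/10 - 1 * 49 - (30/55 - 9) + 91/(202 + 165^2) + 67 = 37799411/1508485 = 25.06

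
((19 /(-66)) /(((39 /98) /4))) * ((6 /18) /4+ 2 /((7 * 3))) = -665 /1287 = -0.52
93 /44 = 2.11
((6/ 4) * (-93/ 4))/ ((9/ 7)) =-217/ 8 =-27.12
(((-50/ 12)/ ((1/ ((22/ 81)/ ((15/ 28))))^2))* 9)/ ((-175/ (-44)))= -1192576/ 492075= -2.42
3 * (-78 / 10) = -117 / 5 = -23.40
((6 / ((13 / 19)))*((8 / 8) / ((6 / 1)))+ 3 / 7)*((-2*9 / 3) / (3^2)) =-344 / 273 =-1.26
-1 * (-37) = 37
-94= -94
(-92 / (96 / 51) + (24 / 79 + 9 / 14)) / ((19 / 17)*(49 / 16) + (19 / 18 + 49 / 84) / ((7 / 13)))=-64882710 / 8753911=-7.41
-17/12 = -1.42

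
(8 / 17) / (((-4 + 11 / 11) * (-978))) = 0.00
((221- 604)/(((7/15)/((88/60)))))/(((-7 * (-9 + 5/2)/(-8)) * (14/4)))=269632/4459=60.47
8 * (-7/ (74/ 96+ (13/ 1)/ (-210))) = -31360/ 397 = -78.99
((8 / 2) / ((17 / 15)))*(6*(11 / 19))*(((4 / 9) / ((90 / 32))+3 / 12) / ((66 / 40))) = 26440 / 8721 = 3.03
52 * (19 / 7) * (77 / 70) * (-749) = -581438 / 5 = -116287.60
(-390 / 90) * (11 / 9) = -143 / 27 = -5.30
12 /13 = 0.92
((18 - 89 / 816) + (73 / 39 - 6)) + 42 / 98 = 351263 / 24752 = 14.19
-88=-88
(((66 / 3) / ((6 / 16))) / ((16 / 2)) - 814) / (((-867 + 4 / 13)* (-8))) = -7865 / 67602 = -0.12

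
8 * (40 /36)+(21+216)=2213 /9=245.89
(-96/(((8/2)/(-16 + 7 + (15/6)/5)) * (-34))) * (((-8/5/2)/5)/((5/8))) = 192/125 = 1.54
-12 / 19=-0.63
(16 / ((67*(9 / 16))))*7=1792 / 603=2.97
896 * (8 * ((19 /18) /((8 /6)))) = 17024 /3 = 5674.67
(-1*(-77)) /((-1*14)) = -11 /2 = -5.50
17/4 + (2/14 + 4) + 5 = 375/28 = 13.39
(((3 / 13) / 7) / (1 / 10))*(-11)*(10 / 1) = -3300 / 91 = -36.26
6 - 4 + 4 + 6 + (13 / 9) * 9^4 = 9489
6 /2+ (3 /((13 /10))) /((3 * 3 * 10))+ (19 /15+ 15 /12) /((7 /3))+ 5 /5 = 27869 /5460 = 5.10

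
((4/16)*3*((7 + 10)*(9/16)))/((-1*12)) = -153/256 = -0.60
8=8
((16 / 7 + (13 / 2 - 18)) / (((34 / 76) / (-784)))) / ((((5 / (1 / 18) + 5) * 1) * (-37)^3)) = -0.00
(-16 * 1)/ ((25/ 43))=-688/ 25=-27.52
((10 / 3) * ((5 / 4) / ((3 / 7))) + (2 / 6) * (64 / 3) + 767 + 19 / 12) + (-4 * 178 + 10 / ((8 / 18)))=1151 / 12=95.92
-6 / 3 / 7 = -2 / 7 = -0.29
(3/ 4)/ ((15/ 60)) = 3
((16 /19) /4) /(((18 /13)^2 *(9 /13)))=2197 /13851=0.16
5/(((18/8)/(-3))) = -20/3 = -6.67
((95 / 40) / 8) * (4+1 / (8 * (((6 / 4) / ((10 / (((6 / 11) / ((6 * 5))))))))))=5681 / 384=14.79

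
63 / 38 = 1.66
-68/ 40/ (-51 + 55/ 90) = 0.03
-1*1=-1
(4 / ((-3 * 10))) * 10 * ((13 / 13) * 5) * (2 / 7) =-40 / 21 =-1.90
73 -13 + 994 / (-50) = 1003 / 25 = 40.12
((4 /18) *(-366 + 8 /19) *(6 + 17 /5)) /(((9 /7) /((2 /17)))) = -9140936 /130815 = -69.88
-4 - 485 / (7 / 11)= -5363 / 7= -766.14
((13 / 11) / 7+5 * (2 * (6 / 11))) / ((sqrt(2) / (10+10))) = 4330 * sqrt(2) / 77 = 79.53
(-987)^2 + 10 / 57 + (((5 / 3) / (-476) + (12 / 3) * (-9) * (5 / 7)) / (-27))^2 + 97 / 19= 27515322545289883 / 28244737584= 974175.19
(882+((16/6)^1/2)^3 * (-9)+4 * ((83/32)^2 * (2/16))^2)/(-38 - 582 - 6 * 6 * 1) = -43461146675/33017561088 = -1.32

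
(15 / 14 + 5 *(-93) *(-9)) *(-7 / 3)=-19535 / 2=-9767.50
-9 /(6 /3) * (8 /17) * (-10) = 360 /17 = 21.18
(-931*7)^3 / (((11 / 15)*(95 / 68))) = -2971801033908 / 11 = -270163730355.27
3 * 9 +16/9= 28.78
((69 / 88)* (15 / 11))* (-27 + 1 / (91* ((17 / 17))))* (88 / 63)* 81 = -3264.97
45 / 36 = 5 / 4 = 1.25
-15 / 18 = -5 / 6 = -0.83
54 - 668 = -614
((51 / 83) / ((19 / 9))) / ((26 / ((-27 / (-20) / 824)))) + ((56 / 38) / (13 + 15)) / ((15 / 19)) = 135179771 / 2027138880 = 0.07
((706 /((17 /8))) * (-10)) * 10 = -564800 /17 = -33223.53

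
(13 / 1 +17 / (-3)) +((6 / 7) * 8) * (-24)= -157.24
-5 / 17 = -0.29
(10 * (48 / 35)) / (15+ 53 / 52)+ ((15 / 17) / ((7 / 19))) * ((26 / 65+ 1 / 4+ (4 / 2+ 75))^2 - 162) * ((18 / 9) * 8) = 385601241 / 1715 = 224840.37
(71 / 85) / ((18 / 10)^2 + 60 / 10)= 355 / 3927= 0.09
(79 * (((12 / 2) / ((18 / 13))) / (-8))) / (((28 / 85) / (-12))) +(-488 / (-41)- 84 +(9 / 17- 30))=56880207 / 39032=1457.27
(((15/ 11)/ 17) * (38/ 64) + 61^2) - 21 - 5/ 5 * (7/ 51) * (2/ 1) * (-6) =22150941/ 5984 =3701.69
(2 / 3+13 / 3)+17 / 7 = 52 / 7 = 7.43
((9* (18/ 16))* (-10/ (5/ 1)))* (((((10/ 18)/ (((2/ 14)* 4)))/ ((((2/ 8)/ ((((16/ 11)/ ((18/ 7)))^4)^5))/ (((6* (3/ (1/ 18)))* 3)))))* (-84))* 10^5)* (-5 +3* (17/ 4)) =69869609874175190319663036717986742272000000/ 1246619322660007424004265600585789041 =56047270.09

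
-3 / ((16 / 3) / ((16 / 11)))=-9 / 11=-0.82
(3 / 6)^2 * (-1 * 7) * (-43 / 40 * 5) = 301 / 32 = 9.41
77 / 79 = 0.97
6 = 6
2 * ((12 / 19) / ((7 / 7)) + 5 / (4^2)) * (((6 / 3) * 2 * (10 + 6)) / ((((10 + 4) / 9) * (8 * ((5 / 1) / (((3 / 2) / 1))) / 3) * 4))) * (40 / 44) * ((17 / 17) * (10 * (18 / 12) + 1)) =6642 / 209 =31.78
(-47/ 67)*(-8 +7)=0.70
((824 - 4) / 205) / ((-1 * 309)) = -4 / 309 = -0.01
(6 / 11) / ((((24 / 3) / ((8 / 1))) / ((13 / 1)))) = 78 / 11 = 7.09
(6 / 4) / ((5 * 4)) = 3 / 40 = 0.08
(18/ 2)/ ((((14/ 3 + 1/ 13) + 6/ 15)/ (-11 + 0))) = -19305/ 1003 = -19.25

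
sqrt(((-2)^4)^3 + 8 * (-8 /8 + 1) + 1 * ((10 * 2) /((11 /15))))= 2 * sqrt(124729) /11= 64.21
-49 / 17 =-2.88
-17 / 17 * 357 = -357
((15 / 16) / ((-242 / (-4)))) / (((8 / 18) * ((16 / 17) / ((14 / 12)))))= 5355 / 123904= 0.04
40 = 40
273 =273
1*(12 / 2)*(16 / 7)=96 / 7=13.71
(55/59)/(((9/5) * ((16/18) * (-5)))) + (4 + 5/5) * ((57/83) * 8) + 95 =122.35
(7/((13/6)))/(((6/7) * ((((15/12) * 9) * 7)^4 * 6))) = 128/7836294375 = 0.00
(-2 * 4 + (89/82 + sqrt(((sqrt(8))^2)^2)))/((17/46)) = 2047/697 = 2.94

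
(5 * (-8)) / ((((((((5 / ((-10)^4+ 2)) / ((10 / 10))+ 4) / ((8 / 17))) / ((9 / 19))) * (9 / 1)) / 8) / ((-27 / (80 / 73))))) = 630846144 / 12924199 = 48.81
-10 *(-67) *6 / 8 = 1005 / 2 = 502.50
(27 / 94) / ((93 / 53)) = 477 / 2914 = 0.16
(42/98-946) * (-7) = 6619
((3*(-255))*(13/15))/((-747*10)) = 0.09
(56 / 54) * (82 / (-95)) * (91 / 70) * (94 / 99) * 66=-2805712 / 38475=-72.92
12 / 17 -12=-192 / 17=-11.29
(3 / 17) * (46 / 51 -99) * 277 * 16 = -76724.21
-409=-409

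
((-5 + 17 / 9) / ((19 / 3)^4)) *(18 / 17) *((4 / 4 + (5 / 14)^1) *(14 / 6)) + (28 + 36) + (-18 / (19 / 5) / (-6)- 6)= 6854273 / 116603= 58.78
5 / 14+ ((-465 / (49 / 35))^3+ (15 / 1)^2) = -25136001655 / 686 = -36641401.83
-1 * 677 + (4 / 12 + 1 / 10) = -20297 / 30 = -676.57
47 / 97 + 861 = 83564 / 97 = 861.48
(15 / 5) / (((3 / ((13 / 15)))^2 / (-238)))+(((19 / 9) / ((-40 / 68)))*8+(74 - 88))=-69052 / 675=-102.30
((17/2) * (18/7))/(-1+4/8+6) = 306/77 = 3.97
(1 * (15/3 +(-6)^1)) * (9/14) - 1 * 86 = -1213/14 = -86.64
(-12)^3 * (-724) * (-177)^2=39194834688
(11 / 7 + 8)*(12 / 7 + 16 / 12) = 4288 / 147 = 29.17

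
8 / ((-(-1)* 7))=8 / 7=1.14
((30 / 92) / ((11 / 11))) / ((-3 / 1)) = -5 / 46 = -0.11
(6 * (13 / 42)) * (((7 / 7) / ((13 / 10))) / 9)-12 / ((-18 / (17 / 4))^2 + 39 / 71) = -3906338 / 7966035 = -0.49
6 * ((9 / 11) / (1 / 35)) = 1890 / 11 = 171.82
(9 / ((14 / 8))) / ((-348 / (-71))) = 213 / 203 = 1.05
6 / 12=1 / 2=0.50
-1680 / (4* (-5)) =84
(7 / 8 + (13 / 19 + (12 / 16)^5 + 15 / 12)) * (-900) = -13336425 / 4864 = -2741.86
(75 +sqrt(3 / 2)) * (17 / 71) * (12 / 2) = 51 * sqrt(6) / 71 +7650 / 71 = 109.51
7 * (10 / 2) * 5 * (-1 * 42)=-7350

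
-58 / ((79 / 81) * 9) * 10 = -5220 / 79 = -66.08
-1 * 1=-1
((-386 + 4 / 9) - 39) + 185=-2156 / 9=-239.56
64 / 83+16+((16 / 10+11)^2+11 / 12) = 4393549 / 24900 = 176.45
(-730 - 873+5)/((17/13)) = -1222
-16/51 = -0.31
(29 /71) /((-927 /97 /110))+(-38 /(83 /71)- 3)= -219645389 /5462811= -40.21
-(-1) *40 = 40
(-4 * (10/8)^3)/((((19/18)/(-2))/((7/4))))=7875/304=25.90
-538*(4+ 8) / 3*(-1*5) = 10760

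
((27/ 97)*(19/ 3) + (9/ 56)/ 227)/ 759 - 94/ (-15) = 29335601173/ 4679477880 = 6.27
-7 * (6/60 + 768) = -53767/10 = -5376.70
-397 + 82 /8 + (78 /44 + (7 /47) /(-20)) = -1990371 /5170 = -384.98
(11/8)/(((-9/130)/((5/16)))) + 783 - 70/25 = 2229101/2880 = 773.99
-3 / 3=-1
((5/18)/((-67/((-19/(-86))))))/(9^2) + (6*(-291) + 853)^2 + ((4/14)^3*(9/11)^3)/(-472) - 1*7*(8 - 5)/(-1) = 180455166001748220091/226284582505212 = 797470.00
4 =4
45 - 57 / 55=2418 / 55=43.96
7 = 7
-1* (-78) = 78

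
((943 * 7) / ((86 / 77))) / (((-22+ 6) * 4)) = -508277 / 5504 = -92.35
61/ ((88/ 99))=68.62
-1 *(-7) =7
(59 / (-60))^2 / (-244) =-3481 / 878400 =-0.00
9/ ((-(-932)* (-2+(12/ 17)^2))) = -2601/ 404488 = -0.01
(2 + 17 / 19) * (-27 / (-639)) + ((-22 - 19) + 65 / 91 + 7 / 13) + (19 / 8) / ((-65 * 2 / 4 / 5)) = -39.99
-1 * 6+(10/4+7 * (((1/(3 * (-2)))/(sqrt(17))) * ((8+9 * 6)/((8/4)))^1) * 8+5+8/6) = 17/6-868 * sqrt(17)/51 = -67.34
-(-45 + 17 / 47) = 2098 / 47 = 44.64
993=993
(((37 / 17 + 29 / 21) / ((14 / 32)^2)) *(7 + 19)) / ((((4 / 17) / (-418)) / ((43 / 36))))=-9496023680 / 9261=-1025377.79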